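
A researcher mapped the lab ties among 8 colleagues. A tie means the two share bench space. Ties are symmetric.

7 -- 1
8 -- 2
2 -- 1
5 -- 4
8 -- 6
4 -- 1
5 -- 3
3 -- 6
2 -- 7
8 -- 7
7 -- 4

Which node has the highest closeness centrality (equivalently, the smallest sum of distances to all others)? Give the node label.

7

Farness (sum of distances to all others) for each node — 1:13, 2:13, 3:15, 4:12, 5:14, 6:14, 7:11, 8:12.
The smallest farness is 11, for 7, so 7 has the highest closeness.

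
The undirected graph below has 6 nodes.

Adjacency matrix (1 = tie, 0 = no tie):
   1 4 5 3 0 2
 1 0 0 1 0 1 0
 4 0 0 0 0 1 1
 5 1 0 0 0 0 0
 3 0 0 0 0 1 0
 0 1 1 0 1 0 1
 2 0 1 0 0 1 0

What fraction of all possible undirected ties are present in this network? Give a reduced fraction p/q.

There are 6 edges and 6 nodes, so the maximum possible is C(6,2) = 15.
Density = 6/15 = 2/5.

2/5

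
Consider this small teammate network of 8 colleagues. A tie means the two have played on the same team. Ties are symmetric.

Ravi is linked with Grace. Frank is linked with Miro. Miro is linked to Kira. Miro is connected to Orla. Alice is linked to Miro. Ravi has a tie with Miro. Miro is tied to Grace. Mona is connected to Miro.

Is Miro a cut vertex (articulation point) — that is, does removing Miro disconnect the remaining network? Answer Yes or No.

Removing Miro leaves {Orla} with no path to {Kira}, so the network splits into 6 components. Miro is a cut vertex.

Yes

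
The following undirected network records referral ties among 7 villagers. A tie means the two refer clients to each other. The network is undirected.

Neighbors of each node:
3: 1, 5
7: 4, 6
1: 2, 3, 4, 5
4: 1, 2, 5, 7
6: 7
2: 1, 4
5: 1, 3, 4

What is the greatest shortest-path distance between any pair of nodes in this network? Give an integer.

Eccentricity of each node (its greatest distance to any other): 1:3, 2:3, 3:4, 4:2, 5:3, 6:4, 7:3.
The maximum eccentricity is 4, realized for instance by the pair 3–6 via 3 – 1 – 4 – 7 – 6. So the diameter is 4.

4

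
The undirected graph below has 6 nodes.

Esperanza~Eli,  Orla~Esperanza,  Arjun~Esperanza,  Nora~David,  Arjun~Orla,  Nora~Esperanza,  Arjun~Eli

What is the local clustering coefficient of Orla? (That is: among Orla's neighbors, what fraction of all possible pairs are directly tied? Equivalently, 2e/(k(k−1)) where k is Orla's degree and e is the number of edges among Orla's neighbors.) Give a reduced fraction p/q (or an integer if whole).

1

Orla's neighbors: Arjun and Esperanza (k = 2).
Possible neighbor pairs: C(2,2) = 1. Edges among them: Arjun–Esperanza → e = 1.
Clustering(Orla) = 1/1.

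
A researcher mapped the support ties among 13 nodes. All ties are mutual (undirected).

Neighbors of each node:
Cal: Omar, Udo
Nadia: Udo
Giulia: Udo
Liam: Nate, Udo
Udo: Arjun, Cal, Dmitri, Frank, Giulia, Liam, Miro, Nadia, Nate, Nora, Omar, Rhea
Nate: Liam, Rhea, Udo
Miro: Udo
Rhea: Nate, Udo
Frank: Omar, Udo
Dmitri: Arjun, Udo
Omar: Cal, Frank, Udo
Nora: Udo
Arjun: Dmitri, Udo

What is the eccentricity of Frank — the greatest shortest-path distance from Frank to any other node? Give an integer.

2

Distances from Frank: Arjun:2, Cal:2, Dmitri:2, Giulia:2, Liam:2, Miro:2, Nadia:2, Nate:2, Nora:2, Omar:1, Rhea:2, Udo:1.
The largest is 2 (to Nadia, Giulia, Nora, Cal, Rhea, Dmitri, Liam, Miro, Nate, and Arjun), so the eccentricity of Frank is 2.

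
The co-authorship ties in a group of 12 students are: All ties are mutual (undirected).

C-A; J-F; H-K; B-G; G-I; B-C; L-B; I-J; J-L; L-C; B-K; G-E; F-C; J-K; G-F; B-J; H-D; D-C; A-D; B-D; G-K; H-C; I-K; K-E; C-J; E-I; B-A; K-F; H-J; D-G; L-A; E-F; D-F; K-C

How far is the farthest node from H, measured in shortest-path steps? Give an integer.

2

Distances from H: A:2, B:2, C:1, D:1, E:2, F:2, G:2, I:2, J:1, K:1, L:2.
The largest is 2 (to G, B, F, A, E, I, and L), so the eccentricity of H is 2.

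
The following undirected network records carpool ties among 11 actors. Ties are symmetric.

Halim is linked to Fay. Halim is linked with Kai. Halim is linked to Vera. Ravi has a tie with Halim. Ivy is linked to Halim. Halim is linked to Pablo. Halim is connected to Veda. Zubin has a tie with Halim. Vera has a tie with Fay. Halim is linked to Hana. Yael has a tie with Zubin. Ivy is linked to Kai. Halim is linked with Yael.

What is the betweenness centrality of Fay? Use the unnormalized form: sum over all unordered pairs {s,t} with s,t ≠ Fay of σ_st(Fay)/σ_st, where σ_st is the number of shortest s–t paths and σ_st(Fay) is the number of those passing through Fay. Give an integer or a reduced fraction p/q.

No shortest path between any pair of other nodes passes through Fay.
Summing the contributions gives betweenness(Fay) = 0.

0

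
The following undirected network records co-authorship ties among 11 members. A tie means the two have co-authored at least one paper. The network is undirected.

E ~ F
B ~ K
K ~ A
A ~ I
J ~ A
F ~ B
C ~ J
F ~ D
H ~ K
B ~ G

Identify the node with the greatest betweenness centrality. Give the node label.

Unnormalized betweenness of each node: A:23, B:27, C:0, D:0, E:0, F:17, G:0, H:0, I:0, J:9, K:29.
K has the largest value, 29, making it the main broker — the node through which the most shortest paths run.

K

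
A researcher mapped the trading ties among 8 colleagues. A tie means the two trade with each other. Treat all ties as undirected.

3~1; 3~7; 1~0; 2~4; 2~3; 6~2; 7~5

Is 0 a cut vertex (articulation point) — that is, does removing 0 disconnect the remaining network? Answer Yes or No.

Even without 0, every remaining node can still reach every other (the residual graph is connected), so 0 is not a cut vertex.

No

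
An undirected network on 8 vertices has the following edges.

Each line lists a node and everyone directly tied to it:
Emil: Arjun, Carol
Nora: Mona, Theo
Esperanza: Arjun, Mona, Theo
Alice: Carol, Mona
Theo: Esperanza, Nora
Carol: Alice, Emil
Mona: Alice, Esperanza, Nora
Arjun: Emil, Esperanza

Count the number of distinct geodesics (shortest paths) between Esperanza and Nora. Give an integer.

2

The shortest distance is 2. The length-2 paths are: Esperanza–Theo–Nora; Esperanza–Mona–Nora.
That gives 2 distinct shortest paths.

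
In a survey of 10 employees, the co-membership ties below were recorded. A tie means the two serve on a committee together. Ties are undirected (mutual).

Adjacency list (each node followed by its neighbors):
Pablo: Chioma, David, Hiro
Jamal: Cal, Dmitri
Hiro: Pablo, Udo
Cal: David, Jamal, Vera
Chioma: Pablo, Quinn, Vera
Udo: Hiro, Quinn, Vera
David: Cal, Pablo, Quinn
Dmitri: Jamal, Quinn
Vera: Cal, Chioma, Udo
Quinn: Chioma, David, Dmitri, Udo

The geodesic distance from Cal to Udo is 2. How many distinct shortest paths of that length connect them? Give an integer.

1

The shortest distance is 2, and the only length-2 path is Cal–Vera–Udo. So there is exactly 1 shortest path.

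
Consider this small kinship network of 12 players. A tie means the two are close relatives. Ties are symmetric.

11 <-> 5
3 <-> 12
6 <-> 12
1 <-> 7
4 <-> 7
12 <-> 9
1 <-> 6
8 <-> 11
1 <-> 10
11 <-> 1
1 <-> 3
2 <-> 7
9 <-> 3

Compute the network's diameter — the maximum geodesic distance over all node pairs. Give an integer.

Eccentricity of each node (its greatest distance to any other): 1:2, 2:4, 3:3, 4:4, 5:4, 6:3, 7:3, 8:4, 9:4, 10:3, 11:3, 12:4.
The maximum eccentricity is 4, realized for instance by the pair 12–2 via 12 – 3 – 1 – 7 – 2. So the diameter is 4.

4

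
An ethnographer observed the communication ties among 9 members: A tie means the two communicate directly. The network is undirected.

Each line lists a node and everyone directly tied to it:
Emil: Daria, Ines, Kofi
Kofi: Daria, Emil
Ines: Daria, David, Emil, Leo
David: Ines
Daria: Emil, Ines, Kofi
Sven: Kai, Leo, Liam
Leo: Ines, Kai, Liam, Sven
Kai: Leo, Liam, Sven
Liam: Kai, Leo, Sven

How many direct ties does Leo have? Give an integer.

Leo is directly tied to Ines, Kai, Liam, and Sven. That is 4 neighbors, so the degree of Leo is 4.

4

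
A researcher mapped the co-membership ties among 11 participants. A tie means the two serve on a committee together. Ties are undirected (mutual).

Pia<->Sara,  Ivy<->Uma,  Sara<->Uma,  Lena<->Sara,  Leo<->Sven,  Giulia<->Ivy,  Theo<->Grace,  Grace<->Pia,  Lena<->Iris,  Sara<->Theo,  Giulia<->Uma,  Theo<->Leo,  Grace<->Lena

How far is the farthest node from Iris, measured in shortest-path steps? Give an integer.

Distances from Iris: Giulia:4, Grace:2, Ivy:4, Lena:1, Leo:4, Pia:3, Sara:2, Sven:5, Theo:3, Uma:3.
The largest is 5 (to Sven), so the eccentricity of Iris is 5.

5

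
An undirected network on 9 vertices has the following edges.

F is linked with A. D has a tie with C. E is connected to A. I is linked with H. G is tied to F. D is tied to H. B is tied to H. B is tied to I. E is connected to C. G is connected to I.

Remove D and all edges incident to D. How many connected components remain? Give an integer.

D's neighbors (C and H) remain reachable from one another through other ties, so the rest of the network stays in one piece.

1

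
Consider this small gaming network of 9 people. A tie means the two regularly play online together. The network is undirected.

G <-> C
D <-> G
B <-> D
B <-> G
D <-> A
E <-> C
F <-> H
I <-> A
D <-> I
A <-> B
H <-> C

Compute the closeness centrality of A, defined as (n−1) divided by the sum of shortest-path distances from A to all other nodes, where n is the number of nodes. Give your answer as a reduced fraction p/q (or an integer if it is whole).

8/21

Distances from A: B:1, C:3, D:1, E:4, F:5, G:2, H:4, I:1. Sum = 21.
n = 9, so closeness = 8/21.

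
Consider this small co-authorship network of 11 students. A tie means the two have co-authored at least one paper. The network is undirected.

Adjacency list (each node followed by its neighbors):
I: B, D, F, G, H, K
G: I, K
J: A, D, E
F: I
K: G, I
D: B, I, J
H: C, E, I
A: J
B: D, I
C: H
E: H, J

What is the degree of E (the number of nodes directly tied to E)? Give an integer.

2

E is directly tied to H and J. That is 2 neighbors, so the degree of E is 2.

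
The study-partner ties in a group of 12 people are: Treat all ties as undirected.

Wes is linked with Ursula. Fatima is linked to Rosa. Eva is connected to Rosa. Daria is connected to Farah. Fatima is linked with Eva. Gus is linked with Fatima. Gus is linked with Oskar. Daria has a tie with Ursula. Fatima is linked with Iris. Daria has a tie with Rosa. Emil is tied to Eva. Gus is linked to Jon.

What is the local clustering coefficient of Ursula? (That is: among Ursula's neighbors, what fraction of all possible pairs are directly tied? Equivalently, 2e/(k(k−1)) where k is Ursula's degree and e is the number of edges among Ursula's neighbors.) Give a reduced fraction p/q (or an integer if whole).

0

Ursula's neighbors: Daria and Wes (k = 2).
Possible neighbor pairs: C(2,2) = 1. Edges among them: none → e = 0.
Clustering(Ursula) = 0/1.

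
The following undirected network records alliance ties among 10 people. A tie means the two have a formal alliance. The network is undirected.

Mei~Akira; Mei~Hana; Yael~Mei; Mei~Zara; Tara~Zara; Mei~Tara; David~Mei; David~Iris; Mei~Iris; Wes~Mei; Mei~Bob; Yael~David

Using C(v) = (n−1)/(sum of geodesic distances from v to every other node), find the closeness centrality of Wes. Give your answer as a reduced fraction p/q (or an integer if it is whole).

Distances from Wes: Akira:2, Bob:2, David:2, Hana:2, Iris:2, Mei:1, Tara:2, Yael:2, Zara:2. Sum = 17.
n = 10, so closeness = 9/17.

9/17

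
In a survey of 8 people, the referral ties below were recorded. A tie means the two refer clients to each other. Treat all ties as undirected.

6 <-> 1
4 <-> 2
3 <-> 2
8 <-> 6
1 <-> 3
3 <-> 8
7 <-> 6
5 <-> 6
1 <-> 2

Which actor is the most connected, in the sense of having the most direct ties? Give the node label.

Degrees — 1:3, 2:3, 3:3, 4:1, 5:1, 6:4, 7:1, 8:2.
The maximum is 4, attained only by 6.

6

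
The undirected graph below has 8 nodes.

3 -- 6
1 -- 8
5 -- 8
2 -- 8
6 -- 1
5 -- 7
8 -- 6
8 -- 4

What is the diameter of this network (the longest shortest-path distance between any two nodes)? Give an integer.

Eccentricity of each node (its greatest distance to any other): 1:3, 2:3, 3:4, 4:3, 5:3, 6:3, 7:4, 8:2.
The maximum eccentricity is 4, realized for instance by the pair 3–7 via 3 – 6 – 8 – 5 – 7. So the diameter is 4.

4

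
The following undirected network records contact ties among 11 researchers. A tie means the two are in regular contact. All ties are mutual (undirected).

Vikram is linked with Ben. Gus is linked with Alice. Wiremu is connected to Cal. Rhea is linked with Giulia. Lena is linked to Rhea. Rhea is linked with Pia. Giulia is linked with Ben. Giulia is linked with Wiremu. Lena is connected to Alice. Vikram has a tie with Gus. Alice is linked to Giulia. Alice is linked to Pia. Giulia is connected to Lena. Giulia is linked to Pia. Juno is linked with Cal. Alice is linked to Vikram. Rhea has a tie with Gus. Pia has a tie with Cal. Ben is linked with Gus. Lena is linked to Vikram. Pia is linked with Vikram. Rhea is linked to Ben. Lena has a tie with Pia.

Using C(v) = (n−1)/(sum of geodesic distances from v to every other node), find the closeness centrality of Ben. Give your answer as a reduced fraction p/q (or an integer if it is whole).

10/19

Distances from Ben: Alice:2, Cal:3, Giulia:1, Gus:1, Juno:4, Lena:2, Pia:2, Rhea:1, Vikram:1, Wiremu:2. Sum = 19.
n = 11, so closeness = 10/19.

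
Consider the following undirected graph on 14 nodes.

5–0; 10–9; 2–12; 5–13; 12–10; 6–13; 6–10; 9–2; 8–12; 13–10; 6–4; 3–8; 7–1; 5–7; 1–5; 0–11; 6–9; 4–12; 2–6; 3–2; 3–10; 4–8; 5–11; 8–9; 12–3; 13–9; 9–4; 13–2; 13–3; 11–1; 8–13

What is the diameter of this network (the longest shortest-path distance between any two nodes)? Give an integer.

4

Eccentricity of each node (its greatest distance to any other): 0:4, 1:4, 2:3, 3:3, 4:4, 5:3, 6:3, 7:4, 8:3, 9:3, 10:3, 11:4, 12:4, 13:2.
The maximum eccentricity is 4, realized for instance by the pair 4–11 via 4 – 8 – 13 – 5 – 11. So the diameter is 4.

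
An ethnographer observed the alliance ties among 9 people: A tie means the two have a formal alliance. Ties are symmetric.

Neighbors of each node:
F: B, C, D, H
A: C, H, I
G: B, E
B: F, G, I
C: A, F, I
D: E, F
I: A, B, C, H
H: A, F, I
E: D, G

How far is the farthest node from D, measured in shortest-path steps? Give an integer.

3

Distances from D: A:3, B:2, C:2, E:1, F:1, G:2, H:2, I:3.
The largest is 3 (to A and I), so the eccentricity of D is 3.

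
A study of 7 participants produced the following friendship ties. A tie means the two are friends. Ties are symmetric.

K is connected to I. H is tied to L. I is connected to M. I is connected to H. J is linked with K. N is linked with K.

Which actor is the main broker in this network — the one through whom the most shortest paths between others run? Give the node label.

I

Unnormalized betweenness of each node: H:5, I:11, J:0, K:9, L:0, M:0, N:0.
I has the largest value, 11, making it the main broker — the node through which the most shortest paths run.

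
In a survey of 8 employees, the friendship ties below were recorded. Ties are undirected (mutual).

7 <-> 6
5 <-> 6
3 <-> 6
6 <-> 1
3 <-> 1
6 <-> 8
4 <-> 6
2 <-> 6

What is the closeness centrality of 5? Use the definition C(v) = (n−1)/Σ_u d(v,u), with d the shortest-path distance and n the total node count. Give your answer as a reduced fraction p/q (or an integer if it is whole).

7/13

Distances from 5: 1:2, 2:2, 3:2, 4:2, 6:1, 7:2, 8:2. Sum = 13.
n = 8, so closeness = 7/13.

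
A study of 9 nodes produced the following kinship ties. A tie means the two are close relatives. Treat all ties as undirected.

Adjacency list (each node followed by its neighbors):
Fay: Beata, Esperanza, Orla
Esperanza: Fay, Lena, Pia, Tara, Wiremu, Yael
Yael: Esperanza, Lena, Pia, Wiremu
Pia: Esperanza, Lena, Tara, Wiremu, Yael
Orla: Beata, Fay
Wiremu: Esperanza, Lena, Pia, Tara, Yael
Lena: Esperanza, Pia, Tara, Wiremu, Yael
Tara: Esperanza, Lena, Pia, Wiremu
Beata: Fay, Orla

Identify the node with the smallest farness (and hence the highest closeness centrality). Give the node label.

Esperanza

Farness (sum of distances to all others) for each node — Beata:19, Esperanza:10, Fay:13, Lena:13, Orla:19, Pia:13, Tara:14, Wiremu:13, Yael:14.
The smallest farness is 10, for Esperanza, so Esperanza has the highest closeness.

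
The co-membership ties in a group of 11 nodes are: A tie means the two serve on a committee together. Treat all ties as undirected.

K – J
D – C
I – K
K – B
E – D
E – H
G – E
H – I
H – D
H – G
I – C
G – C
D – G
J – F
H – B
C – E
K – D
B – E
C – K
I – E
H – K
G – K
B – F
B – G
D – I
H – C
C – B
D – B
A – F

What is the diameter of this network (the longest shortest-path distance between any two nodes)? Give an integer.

4

Eccentricity of each node (its greatest distance to any other): A:4, B:2, C:3, D:3, E:3, F:3, G:3, H:3, I:4, J:3, K:3.
The maximum eccentricity is 4, realized for instance by the pair I–A via I – K – J – F – A. So the diameter is 4.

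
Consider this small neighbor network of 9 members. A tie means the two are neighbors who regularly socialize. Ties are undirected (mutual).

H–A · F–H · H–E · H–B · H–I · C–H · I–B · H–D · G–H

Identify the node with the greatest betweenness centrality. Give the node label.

H

Unnormalized betweenness of each node: A:0, B:0, C:0, D:0, E:0, F:0, G:0, H:27, I:0.
H has the largest value, 27, making it the main broker — the node through which the most shortest paths run.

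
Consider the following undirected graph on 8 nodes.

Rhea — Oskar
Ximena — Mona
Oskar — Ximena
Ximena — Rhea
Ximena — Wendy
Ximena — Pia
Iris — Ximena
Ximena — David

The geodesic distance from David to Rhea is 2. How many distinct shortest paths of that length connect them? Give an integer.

The shortest distance is 2, and the only length-2 path is David–Ximena–Rhea. So there is exactly 1 shortest path.

1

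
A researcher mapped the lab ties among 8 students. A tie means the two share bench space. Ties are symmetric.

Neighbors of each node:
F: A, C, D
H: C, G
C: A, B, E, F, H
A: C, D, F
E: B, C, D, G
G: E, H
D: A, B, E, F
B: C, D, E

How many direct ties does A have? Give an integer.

3

A is directly tied to C, D, and F. That is 3 neighbors, so the degree of A is 3.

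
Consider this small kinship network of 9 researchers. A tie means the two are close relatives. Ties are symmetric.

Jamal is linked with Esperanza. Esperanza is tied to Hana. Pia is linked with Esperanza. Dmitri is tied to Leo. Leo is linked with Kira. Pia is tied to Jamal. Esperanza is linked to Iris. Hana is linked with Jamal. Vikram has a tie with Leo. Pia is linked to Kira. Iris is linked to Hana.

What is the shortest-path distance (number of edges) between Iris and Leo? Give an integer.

One shortest route is Iris – Esperanza – Pia – Kira – Leo, which uses 4 edges, and at distance 3 from Iris we only reach {Kira}, which does not include Leo. So d(Iris,Leo) = 4.

4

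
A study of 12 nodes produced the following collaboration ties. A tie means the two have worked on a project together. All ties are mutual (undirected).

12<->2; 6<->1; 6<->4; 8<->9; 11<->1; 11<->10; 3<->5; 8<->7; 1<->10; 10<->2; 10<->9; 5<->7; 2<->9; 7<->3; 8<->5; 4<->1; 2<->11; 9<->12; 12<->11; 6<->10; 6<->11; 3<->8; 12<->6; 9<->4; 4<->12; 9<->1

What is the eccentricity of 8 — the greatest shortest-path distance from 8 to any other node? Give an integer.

Distances from 8: 1:2, 2:2, 3:1, 4:2, 5:1, 6:3, 7:1, 9:1, 10:2, 11:3, 12:2.
The largest is 3 (to 11 and 6), so the eccentricity of 8 is 3.

3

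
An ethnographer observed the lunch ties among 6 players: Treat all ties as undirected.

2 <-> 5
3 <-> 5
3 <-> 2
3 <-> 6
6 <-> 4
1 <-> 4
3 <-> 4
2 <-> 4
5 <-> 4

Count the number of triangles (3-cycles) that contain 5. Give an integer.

5's neighbors: 2, 3, and 4.
Neighbor pairs that are themselves tied: 5–2–3; 5–2–4; 5–3–4. Each forms one triangle with 5, for 3 in total.

3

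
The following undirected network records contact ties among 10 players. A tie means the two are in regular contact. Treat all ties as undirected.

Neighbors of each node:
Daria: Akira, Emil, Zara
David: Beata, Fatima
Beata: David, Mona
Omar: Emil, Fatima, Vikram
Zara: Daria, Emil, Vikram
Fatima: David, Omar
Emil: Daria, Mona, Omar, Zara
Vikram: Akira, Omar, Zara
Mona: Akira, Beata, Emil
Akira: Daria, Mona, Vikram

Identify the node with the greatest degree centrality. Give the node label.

Emil

Degrees — Akira:3, Beata:2, Daria:3, David:2, Emil:4, Fatima:2, Mona:3, Omar:3, Vikram:3, Zara:3.
The maximum is 4, attained only by Emil.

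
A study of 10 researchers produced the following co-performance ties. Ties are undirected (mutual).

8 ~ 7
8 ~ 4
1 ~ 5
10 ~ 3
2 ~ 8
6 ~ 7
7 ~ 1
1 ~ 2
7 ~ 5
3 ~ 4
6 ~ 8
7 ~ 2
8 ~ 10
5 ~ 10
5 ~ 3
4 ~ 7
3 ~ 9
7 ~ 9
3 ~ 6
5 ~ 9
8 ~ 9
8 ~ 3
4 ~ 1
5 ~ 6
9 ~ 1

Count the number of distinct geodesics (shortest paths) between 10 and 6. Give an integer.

The shortest distance is 2. The length-2 paths are: 10–8–6; 10–5–6; 10–3–6.
That gives 3 distinct shortest paths.

3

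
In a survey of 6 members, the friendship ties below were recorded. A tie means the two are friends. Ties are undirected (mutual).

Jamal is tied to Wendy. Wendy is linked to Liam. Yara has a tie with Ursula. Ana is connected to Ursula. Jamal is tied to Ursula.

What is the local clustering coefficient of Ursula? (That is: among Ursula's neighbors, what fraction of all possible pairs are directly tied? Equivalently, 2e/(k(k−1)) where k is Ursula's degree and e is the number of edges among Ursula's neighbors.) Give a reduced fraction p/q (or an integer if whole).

0

Ursula's neighbors: Ana, Jamal, and Yara (k = 3).
Possible neighbor pairs: C(3,2) = 3. Edges among them: none → e = 0.
Clustering(Ursula) = 0/3 = 0.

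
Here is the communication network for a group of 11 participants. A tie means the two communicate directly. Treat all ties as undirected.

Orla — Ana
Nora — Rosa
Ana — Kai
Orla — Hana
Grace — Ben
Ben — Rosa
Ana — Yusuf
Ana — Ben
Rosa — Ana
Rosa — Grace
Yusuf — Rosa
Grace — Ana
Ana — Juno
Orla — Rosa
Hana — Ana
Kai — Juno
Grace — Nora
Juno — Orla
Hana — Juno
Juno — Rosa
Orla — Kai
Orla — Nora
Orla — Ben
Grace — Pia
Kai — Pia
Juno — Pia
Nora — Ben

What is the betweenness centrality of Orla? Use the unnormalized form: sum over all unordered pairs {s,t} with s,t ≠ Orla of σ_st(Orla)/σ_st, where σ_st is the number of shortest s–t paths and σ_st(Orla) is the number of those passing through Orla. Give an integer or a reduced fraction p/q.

61/12

Pairs whose geodesics pass through Orla — Ana–Nora: 1/4; Ben–Juno: 1/3; Ben–Hana: 1/2; Ben–Kai: 1/2; Juno–Nora: 1/2; Hana–Nora: 1; Hana–Rosa: 1/3; Hana–Kai: 1/3; Nora–Kai: 1; Rosa–Kai: 1/3.
All other pairs contribute 0.
Summing the contributions gives betweenness(Orla) = 61/12.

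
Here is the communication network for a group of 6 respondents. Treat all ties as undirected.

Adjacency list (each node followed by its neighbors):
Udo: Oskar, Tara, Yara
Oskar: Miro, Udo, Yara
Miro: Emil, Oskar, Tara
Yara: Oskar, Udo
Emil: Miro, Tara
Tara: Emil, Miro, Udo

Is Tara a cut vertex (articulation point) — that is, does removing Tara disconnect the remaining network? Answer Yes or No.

Even without Tara, every remaining node can still reach every other (the residual graph is connected), so Tara is not a cut vertex.

No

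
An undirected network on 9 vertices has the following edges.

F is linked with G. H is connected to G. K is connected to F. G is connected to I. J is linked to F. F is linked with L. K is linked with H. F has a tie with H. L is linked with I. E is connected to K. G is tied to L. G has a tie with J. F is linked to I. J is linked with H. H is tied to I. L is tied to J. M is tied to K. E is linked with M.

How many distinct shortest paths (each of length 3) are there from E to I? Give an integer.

2

The shortest distance is 3. The length-3 paths are: E–K–H–I; E–K–F–I.
That gives 2 distinct shortest paths.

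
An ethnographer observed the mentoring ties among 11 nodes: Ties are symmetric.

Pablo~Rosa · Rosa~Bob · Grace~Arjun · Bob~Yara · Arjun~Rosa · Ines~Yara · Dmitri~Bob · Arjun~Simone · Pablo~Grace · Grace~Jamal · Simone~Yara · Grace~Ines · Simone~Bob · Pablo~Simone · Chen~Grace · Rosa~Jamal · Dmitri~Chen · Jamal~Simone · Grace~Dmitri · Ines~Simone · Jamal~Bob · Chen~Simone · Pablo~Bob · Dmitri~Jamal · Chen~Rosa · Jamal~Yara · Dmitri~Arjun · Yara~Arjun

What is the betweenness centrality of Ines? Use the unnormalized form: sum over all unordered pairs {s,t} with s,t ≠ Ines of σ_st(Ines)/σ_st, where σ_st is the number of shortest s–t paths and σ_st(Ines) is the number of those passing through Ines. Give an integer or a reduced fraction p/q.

8/15

Pairs whose geodesics pass through Ines — Yara–Grace: 1/3; Simone–Grace: 1/5.
All other pairs contribute 0.
Summing the contributions gives betweenness(Ines) = 8/15.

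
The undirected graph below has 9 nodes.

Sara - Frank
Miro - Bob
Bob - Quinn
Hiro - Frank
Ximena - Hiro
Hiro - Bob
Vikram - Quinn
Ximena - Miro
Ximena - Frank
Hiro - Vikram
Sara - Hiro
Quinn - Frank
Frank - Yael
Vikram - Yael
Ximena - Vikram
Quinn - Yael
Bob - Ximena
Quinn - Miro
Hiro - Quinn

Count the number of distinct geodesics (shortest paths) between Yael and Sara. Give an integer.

The shortest distance is 2, and the only length-2 path is Yael–Frank–Sara. So there is exactly 1 shortest path.

1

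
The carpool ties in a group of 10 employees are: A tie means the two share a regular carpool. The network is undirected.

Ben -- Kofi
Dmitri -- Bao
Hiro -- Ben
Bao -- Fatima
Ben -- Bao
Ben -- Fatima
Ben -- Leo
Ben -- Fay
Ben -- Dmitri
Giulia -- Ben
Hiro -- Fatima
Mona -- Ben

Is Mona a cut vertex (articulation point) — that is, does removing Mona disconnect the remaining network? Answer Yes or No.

Even without Mona, every remaining node can still reach every other (the residual graph is connected), so Mona is not a cut vertex.

No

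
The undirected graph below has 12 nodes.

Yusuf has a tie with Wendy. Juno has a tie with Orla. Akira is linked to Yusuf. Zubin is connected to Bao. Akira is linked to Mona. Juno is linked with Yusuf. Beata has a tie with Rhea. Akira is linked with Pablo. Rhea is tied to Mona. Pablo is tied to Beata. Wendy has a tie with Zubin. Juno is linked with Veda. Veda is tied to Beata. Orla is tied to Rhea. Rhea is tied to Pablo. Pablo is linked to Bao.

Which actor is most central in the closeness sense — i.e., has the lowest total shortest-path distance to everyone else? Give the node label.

Farness (sum of distances to all others) for each node — Akira:22, Bao:26, Beata:23, Juno:24, Mona:26, Orla:25, Pablo:20, Rhea:22, Veda:26, Wendy:28, Yusuf:22, Zubin:30.
The smallest farness is 20, for Pablo, so Pablo has the highest closeness.

Pablo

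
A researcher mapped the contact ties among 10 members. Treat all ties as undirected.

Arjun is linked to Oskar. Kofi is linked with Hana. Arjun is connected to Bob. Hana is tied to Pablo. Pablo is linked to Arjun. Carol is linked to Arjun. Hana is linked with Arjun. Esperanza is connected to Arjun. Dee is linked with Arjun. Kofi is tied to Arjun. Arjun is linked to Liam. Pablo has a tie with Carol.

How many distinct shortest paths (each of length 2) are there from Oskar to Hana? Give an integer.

The shortest distance is 2, and the only length-2 path is Oskar–Arjun–Hana. So there is exactly 1 shortest path.

1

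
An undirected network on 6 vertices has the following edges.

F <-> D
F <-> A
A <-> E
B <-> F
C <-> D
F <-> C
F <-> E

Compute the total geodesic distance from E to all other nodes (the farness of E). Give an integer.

8

Distances from E: A:1, B:2, C:2, D:2, F:1.
Sum = 1 + 2 + 2 + 2 + 1 = 8.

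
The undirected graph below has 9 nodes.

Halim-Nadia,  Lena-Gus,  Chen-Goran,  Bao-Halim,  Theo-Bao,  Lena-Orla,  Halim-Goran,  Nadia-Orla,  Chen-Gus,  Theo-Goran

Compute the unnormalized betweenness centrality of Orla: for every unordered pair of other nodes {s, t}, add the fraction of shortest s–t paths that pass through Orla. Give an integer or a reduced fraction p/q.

4

Pairs whose geodesics pass through Orla — Gus–Nadia: 1; Lena–Nadia: 1; Lena–Halim: 1; Lena–Bao: 1.
All other pairs contribute 0.
Summing the contributions gives betweenness(Orla) = 4.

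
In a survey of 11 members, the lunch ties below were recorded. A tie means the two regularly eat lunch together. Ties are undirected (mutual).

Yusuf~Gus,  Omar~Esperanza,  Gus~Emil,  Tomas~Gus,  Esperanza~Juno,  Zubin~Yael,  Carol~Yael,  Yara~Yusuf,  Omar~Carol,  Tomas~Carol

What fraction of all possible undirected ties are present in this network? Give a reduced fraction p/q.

2/11

There are 10 edges and 11 nodes, so the maximum possible is C(11,2) = 55.
Density = 10/55 = 2/11.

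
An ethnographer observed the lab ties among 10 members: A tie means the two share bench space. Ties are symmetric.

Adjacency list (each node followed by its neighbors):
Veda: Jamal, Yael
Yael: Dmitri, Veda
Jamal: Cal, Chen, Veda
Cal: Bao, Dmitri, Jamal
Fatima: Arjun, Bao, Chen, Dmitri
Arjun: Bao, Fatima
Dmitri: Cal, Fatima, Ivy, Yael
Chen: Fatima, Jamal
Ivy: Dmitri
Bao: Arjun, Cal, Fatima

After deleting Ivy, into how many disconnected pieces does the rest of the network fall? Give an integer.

Ivy's neighbors (Dmitri) remain reachable from one another through other ties, so the rest of the network stays in one piece.

1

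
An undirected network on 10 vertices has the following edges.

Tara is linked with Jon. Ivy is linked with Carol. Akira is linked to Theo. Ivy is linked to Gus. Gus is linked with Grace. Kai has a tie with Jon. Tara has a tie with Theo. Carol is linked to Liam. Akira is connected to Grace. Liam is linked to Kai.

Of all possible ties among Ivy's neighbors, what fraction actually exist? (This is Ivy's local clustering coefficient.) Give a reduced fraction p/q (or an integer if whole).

Ivy's neighbors: Carol and Gus (k = 2).
Possible neighbor pairs: C(2,2) = 1. Edges among them: none → e = 0.
Clustering(Ivy) = 0/1.

0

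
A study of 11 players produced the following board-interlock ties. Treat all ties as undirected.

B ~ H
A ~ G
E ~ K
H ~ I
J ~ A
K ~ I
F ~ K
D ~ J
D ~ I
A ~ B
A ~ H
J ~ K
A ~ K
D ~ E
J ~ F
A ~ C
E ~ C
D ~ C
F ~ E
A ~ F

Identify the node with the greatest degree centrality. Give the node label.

A

Degrees — A:7, B:2, C:3, D:4, E:4, F:4, G:1, H:3, I:3, J:4, K:5.
The maximum is 7, attained only by A.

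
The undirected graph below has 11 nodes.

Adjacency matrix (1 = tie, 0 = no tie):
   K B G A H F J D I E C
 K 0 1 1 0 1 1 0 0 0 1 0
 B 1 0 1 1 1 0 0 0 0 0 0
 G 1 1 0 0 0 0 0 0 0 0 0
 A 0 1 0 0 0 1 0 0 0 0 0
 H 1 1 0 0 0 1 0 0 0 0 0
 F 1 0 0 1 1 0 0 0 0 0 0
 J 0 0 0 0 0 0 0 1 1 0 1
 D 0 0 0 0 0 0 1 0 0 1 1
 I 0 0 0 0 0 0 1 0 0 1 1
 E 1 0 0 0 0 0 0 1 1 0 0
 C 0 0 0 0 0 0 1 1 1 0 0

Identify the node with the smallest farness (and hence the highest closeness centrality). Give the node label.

Farness (sum of distances to all others) for each node — A:29, B:22, C:29, D:23, E:18, F:23, G:24, H:23, I:23, J:29, K:17.
The smallest farness is 17, for K, so K has the highest closeness.

K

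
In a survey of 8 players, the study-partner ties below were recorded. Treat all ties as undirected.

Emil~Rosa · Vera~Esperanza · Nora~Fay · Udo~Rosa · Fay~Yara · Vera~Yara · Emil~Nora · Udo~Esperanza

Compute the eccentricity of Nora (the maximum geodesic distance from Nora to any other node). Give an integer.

Distances from Nora: Emil:1, Esperanza:4, Fay:1, Rosa:2, Udo:3, Vera:3, Yara:2.
The largest is 4 (to Esperanza), so the eccentricity of Nora is 4.

4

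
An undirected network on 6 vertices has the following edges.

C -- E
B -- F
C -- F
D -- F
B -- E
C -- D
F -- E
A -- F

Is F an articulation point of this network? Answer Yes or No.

Removing F leaves {A} with no path to {B, C, D, and E}, so the network splits into 2 components. F is a cut vertex.

Yes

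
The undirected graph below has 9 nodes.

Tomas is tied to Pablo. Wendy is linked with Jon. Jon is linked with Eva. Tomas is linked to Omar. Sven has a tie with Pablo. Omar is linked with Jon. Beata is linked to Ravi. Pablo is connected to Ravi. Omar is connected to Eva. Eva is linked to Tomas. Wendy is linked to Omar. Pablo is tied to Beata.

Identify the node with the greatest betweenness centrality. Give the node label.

Unnormalized betweenness of each node: Beata:0, Eva:5/2, Jon:1/2, Omar:8, Pablo:17, Ravi:0, Sven:0, Tomas:16, Wendy:0.
Pablo has the largest value, 17, making it the main broker — the node through which the most shortest paths run.

Pablo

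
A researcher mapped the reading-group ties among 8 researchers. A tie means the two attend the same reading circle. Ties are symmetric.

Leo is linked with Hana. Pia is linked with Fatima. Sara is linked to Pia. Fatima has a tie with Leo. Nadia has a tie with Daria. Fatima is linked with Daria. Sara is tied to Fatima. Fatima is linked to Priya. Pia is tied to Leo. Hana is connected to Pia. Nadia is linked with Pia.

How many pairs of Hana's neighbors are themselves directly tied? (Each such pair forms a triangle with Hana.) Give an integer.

1

Hana's neighbors: Leo and Pia.
Neighbor pairs that are themselves tied: Hana–Leo–Pia. Each forms one triangle with Hana, for 1 in total.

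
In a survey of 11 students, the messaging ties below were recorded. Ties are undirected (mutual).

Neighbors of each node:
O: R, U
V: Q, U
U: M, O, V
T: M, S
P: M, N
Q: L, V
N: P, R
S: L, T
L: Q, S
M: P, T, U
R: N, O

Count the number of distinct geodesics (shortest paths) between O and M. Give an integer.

The shortest distance is 2, and the only length-2 path is O–U–M. So there is exactly 1 shortest path.

1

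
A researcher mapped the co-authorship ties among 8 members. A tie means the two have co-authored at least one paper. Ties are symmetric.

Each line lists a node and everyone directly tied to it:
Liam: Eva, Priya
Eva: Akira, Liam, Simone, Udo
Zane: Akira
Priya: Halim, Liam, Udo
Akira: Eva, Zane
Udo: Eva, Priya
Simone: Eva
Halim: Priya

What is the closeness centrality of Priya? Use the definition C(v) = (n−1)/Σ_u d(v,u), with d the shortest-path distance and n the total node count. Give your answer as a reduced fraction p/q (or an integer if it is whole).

7/15

Distances from Priya: Akira:3, Eva:2, Halim:1, Liam:1, Simone:3, Udo:1, Zane:4. Sum = 15.
n = 8, so closeness = 7/15.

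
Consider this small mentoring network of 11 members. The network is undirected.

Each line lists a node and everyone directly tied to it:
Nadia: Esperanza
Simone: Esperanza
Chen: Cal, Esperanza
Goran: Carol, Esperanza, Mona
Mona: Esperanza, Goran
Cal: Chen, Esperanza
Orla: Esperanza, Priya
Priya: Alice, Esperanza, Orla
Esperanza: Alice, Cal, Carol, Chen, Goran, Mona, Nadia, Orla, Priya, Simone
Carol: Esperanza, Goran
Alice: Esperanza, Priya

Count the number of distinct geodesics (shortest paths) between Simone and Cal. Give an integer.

The shortest distance is 2, and the only length-2 path is Simone–Esperanza–Cal. So there is exactly 1 shortest path.

1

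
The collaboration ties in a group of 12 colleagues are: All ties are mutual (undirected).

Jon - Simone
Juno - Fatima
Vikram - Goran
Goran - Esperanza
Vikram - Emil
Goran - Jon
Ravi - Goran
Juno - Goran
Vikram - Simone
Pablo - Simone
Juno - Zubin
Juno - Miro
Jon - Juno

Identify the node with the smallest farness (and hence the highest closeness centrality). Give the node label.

Goran

Farness (sum of distances to all others) for each node — Emil:32, Esperanza:28, Fatima:29, Goran:18, Jon:20, Juno:19, Miro:29, Pablo:34, Ravi:28, Simone:24, Vikram:22, Zubin:29.
The smallest farness is 18, for Goran, so Goran has the highest closeness.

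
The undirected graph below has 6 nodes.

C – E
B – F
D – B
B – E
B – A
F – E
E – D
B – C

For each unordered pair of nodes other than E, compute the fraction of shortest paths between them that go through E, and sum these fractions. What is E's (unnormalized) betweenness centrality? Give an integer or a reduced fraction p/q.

3/2

Pairs whose geodesics pass through E — F–D: 1/2; F–C: 1/2; D–C: 1/2.
All other pairs contribute 0.
Summing the contributions gives betweenness(E) = 3/2.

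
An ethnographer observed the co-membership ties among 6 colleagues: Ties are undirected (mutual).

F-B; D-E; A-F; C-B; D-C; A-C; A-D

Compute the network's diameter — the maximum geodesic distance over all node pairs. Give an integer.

Eccentricity of each node (its greatest distance to any other): A:2, B:3, C:2, D:2, E:3, F:3.
The maximum eccentricity is 3, realized for instance by the pair F–E via F – A – D – E. So the diameter is 3.

3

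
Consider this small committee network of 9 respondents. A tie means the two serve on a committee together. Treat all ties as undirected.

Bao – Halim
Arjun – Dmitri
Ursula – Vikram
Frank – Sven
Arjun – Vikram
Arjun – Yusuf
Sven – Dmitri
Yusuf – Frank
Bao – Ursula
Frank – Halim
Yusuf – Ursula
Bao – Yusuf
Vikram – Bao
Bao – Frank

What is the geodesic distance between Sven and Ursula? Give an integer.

One shortest route is Sven – Frank – Bao – Ursula, which uses 3 edges, and at distance 2 from Sven we only reach {Arjun, Bao, Halim, Yusuf}, which does not include Ursula. So d(Sven,Ursula) = 3.

3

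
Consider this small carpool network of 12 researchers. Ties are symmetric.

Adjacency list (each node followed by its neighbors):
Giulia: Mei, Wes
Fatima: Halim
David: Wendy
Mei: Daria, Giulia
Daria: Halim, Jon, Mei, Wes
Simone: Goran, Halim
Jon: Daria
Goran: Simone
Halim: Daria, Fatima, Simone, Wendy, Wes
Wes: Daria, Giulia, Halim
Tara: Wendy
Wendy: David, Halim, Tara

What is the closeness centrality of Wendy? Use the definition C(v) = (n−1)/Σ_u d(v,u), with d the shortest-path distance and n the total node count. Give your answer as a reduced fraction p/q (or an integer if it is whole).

11/23

Distances from Wendy: Daria:2, David:1, Fatima:2, Giulia:3, Goran:3, Halim:1, Jon:3, Mei:3, Simone:2, Tara:1, Wes:2. Sum = 23.
n = 12, so closeness = 11/23.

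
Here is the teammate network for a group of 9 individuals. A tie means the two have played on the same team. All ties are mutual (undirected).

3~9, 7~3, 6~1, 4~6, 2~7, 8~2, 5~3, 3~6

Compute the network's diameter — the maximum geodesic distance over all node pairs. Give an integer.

Eccentricity of each node (its greatest distance to any other): 1:5, 2:4, 3:3, 4:5, 5:4, 6:4, 7:3, 8:5, 9:4.
The maximum eccentricity is 5, realized for instance by the pair 4–8 via 4 – 6 – 3 – 7 – 2 – 8. So the diameter is 5.

5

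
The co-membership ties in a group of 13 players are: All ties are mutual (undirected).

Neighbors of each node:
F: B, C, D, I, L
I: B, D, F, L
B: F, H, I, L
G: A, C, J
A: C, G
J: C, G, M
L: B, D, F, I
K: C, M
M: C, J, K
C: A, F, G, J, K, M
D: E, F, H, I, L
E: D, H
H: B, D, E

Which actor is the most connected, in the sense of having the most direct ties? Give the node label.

C

Degrees — A:2, B:4, C:6, D:5, E:2, F:5, G:3, H:3, I:4, J:3, K:2, L:4, M:3.
The maximum is 6, attained only by C.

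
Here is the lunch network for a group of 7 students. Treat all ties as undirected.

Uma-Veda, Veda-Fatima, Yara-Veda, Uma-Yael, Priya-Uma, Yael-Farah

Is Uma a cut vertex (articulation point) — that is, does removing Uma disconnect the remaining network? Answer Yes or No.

Removing Uma leaves {Fatima, Veda, and Yara} with no path to {Farah and Yael}, so the network splits into 3 components. Uma is a cut vertex.

Yes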